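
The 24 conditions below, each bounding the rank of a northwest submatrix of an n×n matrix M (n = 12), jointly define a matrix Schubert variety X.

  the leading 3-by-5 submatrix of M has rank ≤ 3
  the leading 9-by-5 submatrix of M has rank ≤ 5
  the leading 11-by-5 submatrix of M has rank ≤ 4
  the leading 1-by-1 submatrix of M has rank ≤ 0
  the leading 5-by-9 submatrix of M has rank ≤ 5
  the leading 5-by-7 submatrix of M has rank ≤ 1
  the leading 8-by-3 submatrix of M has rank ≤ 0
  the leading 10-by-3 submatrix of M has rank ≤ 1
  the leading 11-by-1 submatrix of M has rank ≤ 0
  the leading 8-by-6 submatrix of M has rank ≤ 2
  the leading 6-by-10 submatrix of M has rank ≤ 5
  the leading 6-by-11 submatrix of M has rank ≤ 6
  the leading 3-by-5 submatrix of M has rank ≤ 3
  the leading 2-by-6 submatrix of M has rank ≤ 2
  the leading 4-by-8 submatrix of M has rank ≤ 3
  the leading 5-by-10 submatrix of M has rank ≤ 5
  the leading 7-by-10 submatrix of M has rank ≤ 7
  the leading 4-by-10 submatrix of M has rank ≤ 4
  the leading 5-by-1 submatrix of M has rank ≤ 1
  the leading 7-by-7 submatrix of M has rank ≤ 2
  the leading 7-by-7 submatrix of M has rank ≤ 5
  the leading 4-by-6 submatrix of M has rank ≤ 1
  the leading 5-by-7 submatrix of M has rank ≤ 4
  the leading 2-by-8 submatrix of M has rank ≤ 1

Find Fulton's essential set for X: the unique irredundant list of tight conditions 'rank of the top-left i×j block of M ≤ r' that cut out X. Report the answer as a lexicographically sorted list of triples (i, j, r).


Propagating the 24 rank bounds to every northwest block:

  row 1: 0, 0, 0, 1, 1, 1, 1, 1, 1, 1, 1, 1
  row 2: 0, 0, 0, 1, 1, 1, 1, 1, 2, 2, 2, 2
  row 3: 0, 0, 0, 1, 1, 1, 1, 2, 3, 3, 3, 3
  row 4: 0, 0, 0, 1, 1, 1, 1, 2, 3, 4, 4, 4
  row 5: 0, 0, 0, 1, 1, 1, 1, 2, 3, 4, 5, 5
  row 6: 0, 0, 0, 1, 2, 2, 2, 3, 4, 5, 6, 6
  row 7: 0, 0, 0, 1, 2, 2, 2, 3, 4, 5, 6, 7
  row 8: 0, 0, 0, 1, 2, 2, 3, 4, 5, 6, 7, 8
  row 9: 0, 1, 1, 2, 3, 3, 4, 5, 6, 7, 8, 9
  row 10: 0, 1, 1, 2, 3, 4, 5, 6, 7, 8, 9, 10
  row 11: 0, 1, 2, 3, 4, 5, 6, 7, 8, 9, 10, 11
  row 12: 1, 2, 3, 4, 5, 6, 7, 8, 9, 10, 11, 12

second differences of R give the permutation w = (4, 9, 8, 10, 11, 5, 12, 7, 2, 6, 3, 1).

|D(w)|=44, |Ess(w)|=7:

[(2, 8, 1), (5, 7, 1), (7, 7, 2), (8, 3, 0), (8, 6, 2), (10, 3, 1), (11, 1, 0)]


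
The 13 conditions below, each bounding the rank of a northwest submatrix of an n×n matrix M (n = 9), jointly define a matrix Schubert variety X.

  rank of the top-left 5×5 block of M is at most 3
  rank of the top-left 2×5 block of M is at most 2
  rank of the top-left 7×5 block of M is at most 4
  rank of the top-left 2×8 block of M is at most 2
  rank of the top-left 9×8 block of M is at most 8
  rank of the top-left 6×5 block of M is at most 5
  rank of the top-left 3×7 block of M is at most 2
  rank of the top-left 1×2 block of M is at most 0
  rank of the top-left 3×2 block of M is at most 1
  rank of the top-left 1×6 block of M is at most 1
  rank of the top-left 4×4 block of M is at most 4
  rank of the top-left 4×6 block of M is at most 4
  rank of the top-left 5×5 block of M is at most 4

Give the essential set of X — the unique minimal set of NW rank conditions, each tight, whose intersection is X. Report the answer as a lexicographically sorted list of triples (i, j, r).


Rank table r_w(9×9) implied by the 13 constraints:

  i=1: 0, 0, 1, 1, 1, 1, 1, 1, 1
  i=2: 1, 1, 2, 2, 2, 2, 2, 2, 2
  i=3: 1, 1, 2, 2, 2, 2, 2, 3, 3
  i=4: 1, 2, 3, 3, 3, 3, 3, 4, 4
  i=5: 1, 2, 3, 3, 3, 4, 4, 5, 5
  i=6: 1, 2, 3, 4, 4, 5, 5, 6, 6
  i=7: 1, 2, 3, 4, 4, 5, 6, 7, 7
  i=8: 1, 2, 3, 4, 5, 6, 7, 8, 8
  i=9: 1, 2, 3, 4, 5, 6, 7, 8, 9

hence w(1..9) = (3, 1, 8, 2, 6, 4, 7, 5, 9).

D(w) has 10 cells with 5 SE-corners; essential set:

[(1, 2, 0), (3, 2, 1), (3, 7, 2), (5, 5, 3), (7, 5, 4)]


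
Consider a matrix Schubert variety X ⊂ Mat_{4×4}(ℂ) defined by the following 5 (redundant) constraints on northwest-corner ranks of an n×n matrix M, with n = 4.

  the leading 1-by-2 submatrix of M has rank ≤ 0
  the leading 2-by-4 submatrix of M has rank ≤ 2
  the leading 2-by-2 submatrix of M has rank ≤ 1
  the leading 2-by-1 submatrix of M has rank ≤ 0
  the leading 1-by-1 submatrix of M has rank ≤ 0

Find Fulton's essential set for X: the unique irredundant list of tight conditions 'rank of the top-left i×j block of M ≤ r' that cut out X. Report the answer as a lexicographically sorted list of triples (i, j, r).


Recovering R(i,j) via the rank-extension bound from the 5 conditions:

  i=1: 0, 0, 1, 1
  i=2: 0, 1, 2, 2
  i=3: 1, 2, 3, 3
  i=4: 1, 2, 3, 4

second differences of R give the permutation w = (3, 2, 1, 4).

|D(w)|=3, |Ess(w)|=2:

[(1, 2, 0), (2, 1, 0)]


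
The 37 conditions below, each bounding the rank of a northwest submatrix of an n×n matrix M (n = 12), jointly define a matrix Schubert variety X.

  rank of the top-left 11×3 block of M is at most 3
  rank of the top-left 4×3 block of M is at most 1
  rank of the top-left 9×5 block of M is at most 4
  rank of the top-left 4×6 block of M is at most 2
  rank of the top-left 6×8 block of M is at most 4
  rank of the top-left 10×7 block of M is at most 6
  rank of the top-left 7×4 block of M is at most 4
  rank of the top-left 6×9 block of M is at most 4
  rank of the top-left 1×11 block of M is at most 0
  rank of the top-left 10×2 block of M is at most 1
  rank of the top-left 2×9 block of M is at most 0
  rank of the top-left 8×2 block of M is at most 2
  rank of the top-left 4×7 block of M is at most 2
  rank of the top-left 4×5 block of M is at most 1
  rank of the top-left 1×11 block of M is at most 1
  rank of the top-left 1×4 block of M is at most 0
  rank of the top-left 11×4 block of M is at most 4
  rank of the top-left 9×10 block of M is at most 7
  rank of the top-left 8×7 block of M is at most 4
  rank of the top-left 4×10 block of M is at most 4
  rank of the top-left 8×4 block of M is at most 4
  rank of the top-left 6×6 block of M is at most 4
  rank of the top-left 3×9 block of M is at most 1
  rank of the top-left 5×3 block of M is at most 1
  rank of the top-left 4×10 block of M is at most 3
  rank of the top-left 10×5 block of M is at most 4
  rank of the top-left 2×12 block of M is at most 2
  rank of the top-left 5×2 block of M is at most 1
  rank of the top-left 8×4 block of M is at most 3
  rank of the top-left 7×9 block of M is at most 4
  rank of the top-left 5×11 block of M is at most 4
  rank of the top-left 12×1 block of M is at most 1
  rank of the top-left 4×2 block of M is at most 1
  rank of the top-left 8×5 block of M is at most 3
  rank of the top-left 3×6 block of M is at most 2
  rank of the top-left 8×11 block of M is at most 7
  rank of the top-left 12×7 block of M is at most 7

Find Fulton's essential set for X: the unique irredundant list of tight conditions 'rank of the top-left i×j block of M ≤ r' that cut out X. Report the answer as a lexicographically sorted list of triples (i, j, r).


The tightest implied rank at each (i,j), from the 37 conditions:

  0 0 0 0 0 0 0 0 0 0 0 1
  0 0 0 0 0 0 0 0 0 1 1 2
  1 1 1 1 1 1 1 1 1 2 2 3
  1 1 1 1 1 2 2 2 2 3 3 4
  1 1 1 2 2 3 3 3 3 4 4 5
  1 1 2 3 3 4 4 4 4 5 5 6
  1 1 2 3 3 4 4 4 4 5 6 7
  1 1 2 3 3 4 4 5 5 6 7 8
  1 1 2 3 4 5 5 6 6 7 8 9
  1 1 2 3 4 5 6 7 7 8 9 10
  1 2 3 4 5 6 7 8 8 9 10 11
  1 2 3 4 5 6 7 8 9 10 11 12

the unique w with this rank table is (12, 10, 1, 6, 4, 3, 11, 8, 5, 7, 2, 9).

D(w) has 37 cells with 8 SE-corners; essential set:

[(1, 11, 0), (2, 9, 0), (4, 5, 1), (5, 3, 1), (7, 9, 4), (8, 5, 3), (8, 7, 4), (10, 2, 1)]


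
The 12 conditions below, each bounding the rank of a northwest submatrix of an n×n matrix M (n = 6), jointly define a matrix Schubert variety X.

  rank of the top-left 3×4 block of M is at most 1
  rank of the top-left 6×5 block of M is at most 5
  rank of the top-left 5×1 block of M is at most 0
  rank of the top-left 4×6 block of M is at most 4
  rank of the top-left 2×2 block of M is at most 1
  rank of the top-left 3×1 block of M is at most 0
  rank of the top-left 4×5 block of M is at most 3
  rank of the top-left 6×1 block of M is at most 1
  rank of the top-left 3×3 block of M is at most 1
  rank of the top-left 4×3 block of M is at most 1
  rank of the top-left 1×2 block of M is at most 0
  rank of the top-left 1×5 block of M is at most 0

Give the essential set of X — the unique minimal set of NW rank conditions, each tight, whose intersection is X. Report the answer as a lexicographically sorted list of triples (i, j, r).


Propagating the 12 rank bounds to every northwest block:

  R[1]: 0 | 0 | 0 | 0 | 0 | 1
  R[2]: 0 | 1 | 1 | 1 | 1 | 2
  R[3]: 0 | 1 | 1 | 1 | 2 | 3
  R[4]: 0 | 1 | 1 | 2 | 3 | 4
  R[5]: 0 | 1 | 2 | 3 | 4 | 5
  R[6]: 1 | 2 | 3 | 4 | 5 | 6

second differences of R give the permutation w = (6, 2, 5, 4, 3, 1).

4 SE-corners of the 12-cell Rothe diagram give Ess(w):

[(1, 5, 0), (3, 4, 1), (4, 3, 1), (5, 1, 0)]


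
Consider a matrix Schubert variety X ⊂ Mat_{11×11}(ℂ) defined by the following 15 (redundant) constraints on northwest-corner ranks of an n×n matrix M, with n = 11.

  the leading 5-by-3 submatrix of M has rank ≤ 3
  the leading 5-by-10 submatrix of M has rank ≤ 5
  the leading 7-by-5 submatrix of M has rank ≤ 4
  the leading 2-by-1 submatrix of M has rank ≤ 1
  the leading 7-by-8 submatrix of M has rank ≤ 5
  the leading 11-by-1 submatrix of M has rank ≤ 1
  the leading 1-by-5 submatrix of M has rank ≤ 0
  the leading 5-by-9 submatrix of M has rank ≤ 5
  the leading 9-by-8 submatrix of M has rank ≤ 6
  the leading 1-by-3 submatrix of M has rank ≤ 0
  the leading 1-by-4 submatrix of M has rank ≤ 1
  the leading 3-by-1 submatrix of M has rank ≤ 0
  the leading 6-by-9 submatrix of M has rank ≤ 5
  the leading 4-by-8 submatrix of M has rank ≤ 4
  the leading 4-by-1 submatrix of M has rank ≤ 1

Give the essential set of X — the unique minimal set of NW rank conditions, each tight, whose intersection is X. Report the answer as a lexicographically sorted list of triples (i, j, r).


Propagating the 15 rank bounds to every northwest block:

  0, 0, 0, 0, 0, 1, 1, 1, 1, 1, 1
  0, 1, 1, 1, 1, 2, 2, 2, 2, 2, 2
  0, 1, 2, 2, 2, 3, 3, 3, 3, 3, 3
  1, 2, 3, 3, 3, 4, 4, 4, 4, 4, 4
  1, 2, 3, 4, 4, 5, 5, 5, 5, 5, 5
  1, 2, 3, 4, 4, 5, 5, 5, 5, 6, 6
  1, 2, 3, 4, 4, 5, 5, 5, 6, 7, 7
  1, 2, 3, 4, 5, 6, 6, 6, 7, 8, 8
  1, 2, 3, 4, 5, 6, 6, 6, 7, 8, 9
  1, 2, 3, 4, 5, 6, 7, 7, 8, 9, 10
  1, 2, 3, 4, 5, 6, 7, 8, 9, 10, 11

so w = (6, 2, 3, 1, 4, 10, 9, 5, 11, 7, 8).

ℓ(w)=16; the 6 essential cells (i,j,r):

[(1, 5, 0), (3, 1, 0), (6, 9, 5), (7, 5, 4), (7, 8, 5), (9, 8, 6)]


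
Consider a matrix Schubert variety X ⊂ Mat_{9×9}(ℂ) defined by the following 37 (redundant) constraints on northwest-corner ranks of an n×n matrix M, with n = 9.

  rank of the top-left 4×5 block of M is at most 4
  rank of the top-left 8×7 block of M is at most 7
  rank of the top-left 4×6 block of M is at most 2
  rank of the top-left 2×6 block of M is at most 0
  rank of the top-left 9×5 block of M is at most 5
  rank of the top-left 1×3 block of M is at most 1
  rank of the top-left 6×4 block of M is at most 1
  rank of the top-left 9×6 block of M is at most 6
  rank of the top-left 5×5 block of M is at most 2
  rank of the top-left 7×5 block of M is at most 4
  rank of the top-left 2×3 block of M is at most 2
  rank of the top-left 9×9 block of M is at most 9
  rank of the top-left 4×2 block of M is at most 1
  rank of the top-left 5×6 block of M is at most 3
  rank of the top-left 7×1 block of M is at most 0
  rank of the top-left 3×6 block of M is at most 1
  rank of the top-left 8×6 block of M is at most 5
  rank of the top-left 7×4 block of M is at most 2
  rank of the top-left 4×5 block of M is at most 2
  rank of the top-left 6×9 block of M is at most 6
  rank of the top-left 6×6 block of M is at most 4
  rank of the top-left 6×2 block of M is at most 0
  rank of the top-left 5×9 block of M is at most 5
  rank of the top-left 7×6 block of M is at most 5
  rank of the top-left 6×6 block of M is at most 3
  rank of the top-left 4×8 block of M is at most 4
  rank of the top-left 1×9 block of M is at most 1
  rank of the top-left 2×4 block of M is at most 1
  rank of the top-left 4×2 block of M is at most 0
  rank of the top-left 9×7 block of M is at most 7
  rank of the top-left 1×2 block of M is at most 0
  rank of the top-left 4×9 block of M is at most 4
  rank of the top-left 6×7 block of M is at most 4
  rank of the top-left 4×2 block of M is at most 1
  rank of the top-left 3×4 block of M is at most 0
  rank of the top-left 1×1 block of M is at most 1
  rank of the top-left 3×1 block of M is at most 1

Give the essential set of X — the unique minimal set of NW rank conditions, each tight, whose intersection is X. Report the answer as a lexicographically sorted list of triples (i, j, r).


Reconstructing r_w from the 37 given conditions:

  R[1]: 0, 0, 0, 0, 0, 0, 1, 1, 1
  R[2]: 0, 0, 0, 0, 0, 0, 1, 2, 2
  R[3]: 0, 0, 0, 0, 1, 1, 2, 3, 3
  R[4]: 0, 0, 1, 1, 2, 2, 3, 4, 4
  R[5]: 0, 0, 1, 1, 2, 3, 4, 5, 5
  R[6]: 0, 0, 1, 1, 2, 3, 4, 5, 6
  R[7]: 0, 1, 2, 2, 3, 4, 5, 6, 7
  R[8]: 1, 2, 3, 3, 4, 5, 6, 7, 8
  R[9]: 1, 2, 3, 4, 5, 6, 7, 8, 9

hence w(1..9) = (7, 8, 5, 3, 6, 9, 2, 1, 4).

ℓ(w)=25; the 5 essential cells (i,j,r):

[(2, 6, 0), (3, 4, 0), (6, 2, 0), (6, 4, 1), (7, 1, 0)]


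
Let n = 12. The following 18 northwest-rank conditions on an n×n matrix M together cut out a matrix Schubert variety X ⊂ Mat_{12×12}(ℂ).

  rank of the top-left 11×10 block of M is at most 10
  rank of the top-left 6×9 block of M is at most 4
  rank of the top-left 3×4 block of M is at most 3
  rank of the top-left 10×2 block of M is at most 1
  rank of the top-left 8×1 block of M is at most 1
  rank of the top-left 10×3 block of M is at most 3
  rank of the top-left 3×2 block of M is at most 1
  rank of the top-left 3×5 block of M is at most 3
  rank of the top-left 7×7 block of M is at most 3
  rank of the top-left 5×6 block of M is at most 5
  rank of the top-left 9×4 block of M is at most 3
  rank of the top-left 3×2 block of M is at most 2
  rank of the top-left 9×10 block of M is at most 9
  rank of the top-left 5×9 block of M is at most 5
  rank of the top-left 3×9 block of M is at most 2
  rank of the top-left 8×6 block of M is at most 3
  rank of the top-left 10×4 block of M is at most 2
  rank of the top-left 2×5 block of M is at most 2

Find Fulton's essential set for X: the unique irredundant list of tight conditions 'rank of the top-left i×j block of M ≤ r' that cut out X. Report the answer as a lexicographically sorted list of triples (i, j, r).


Computing R[i][j] = min implied NW-rank bound (n=12, 18 conditions):

  row 1: 1 1 1 1 1 1 1 1 1 1 1 1
  row 2: 1 1 2 2 2 2 2 2 2 2 2 2
  row 3: 1 1 2 2 2 2 2 2 2 3 3 3
  row 4: 1 1 2 2 3 3 3 3 3 4 4 4
  row 5: 1 1 2 2 3 3 3 4 4 5 5 5
  row 6: 1 1 2 2 3 3 3 4 4 5 6 6
  row 7: 1 1 2 2 3 3 3 4 5 6 7 7
  row 8: 1 1 2 2 3 3 4 5 6 7 8 8
  row 9: 1 1 2 2 3 4 5 6 7 8 9 9
  row 10: 1 1 2 2 3 4 5 6 7 8 9 10
  row 11: 1 2 3 3 4 5 6 7 8 9 10 11
  row 12: 1 2 3 4 5 6 7 8 9 10 11 12

giving w = (1, 3, 10, 5, 8, 11, 9, 7, 6, 12, 2, 4) via Δ²R.

|D(w)|=30, |Ess(w)|=6:

[(3, 9, 2), (6, 9, 4), (7, 7, 3), (8, 6, 3), (10, 2, 1), (10, 4, 2)]


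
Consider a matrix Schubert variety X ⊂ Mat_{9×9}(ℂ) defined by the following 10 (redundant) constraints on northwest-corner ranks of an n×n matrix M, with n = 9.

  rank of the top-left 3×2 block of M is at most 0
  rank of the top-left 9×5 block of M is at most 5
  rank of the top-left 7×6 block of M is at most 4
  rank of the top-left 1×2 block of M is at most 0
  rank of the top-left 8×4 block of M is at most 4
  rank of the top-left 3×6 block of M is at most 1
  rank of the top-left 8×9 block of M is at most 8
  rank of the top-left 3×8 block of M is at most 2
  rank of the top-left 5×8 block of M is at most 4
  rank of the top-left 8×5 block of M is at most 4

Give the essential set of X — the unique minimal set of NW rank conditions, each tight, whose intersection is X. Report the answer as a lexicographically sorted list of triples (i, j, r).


Rank table r_w(9×9) implied by the 10 constraints:

  row 1: 0 0 1 1 1 1 1 1 1
  row 2: 0 0 1 1 1 1 2 2 2
  row 3: 0 0 1 1 1 1 2 2 3
  row 4: 1 1 2 2 2 2 3 3 4
  row 5: 1 2 3 3 3 3 4 4 5
  row 6: 1 2 3 4 4 4 5 5 6
  row 7: 1 2 3 4 4 4 5 6 7
  row 8: 1 2 3 4 4 5 6 7 8
  row 9: 1 2 3 4 5 6 7 8 9

the unique w with this rank table is (3, 7, 9, 1, 2, 4, 8, 6, 5).

D(w) has 16 cells with 5 SE-corners; essential set:

[(3, 2, 0), (3, 6, 1), (3, 8, 2), (7, 6, 4), (8, 5, 4)]


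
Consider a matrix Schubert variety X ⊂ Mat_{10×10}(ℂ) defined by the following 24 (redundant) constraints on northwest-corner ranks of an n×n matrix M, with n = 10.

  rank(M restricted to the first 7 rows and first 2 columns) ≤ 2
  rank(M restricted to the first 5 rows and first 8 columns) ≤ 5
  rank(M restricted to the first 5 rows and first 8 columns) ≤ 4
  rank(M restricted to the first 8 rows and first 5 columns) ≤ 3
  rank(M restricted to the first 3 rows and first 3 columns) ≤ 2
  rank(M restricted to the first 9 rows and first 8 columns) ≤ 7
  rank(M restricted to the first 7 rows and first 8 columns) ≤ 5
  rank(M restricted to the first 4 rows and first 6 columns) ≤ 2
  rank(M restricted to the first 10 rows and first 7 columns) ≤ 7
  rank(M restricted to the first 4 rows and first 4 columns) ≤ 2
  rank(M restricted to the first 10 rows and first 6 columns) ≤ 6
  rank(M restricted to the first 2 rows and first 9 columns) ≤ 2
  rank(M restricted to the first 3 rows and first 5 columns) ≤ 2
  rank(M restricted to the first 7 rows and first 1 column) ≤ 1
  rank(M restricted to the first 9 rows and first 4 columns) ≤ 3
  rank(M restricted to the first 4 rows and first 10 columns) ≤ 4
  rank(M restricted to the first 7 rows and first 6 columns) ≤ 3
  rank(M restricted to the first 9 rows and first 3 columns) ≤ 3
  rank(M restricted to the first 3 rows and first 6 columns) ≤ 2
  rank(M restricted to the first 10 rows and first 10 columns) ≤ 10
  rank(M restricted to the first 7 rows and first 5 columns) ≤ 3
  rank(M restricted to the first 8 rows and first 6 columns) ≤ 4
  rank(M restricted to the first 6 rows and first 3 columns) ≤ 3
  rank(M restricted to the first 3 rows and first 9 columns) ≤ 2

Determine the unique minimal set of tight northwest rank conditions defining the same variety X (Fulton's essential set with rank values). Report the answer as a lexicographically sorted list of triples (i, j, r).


Recovering R(i,j) via the rank-extension bound from the 24 conditions:

  row 1: 1  1  1  1  1  1  1  1  1  1
  row 2: 1  2  2  2  2  2  2  2  2  2
  row 3: 1  2  2  2  2  2  2  2  2  3
  row 4: 1  2  2  2  2  2  3  3  3  4
  row 5: 1  2  3  3  3  3  4  4  4  5
  row 6: 1  2  3  3  3  3  4  5  5  6
  row 7: 1  2  3  3  3  3  4  5  6  7
  row 8: 1  2  3  3  3  4  5  6  7  8
  row 9: 1  2  3  3  4  5  6  7  8  9
  row 10: 1  2  3  4  5  6  7  8  9  10

hence w(1..10) = (1, 2, 10, 7, 3, 8, 9, 6, 5, 4).

D(w) has 20 cells with 5 SE-corners; essential set:

[(3, 9, 2), (4, 6, 2), (7, 6, 3), (8, 5, 3), (9, 4, 3)]


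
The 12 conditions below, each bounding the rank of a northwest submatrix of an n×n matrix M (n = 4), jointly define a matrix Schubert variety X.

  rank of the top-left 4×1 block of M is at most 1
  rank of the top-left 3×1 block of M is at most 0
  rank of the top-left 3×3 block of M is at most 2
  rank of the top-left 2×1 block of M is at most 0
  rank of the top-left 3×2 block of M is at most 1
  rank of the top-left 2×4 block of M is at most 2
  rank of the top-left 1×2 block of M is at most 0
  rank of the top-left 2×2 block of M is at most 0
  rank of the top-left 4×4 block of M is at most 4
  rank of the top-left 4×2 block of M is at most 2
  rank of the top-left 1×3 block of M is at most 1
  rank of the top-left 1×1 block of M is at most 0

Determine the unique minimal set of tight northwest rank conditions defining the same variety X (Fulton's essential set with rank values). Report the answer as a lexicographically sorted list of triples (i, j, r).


Computing R[i][j] = min implied NW-rank bound (n=4, 12 conditions):

  R[1]: 0  0  1  1
  R[2]: 0  0  1  2
  R[3]: 0  1  2  3
  R[4]: 1  2  3  4

giving w = (3, 4, 2, 1) via Δ²R.

ℓ(w)=5; the 2 essential cells (i,j,r):

[(2, 2, 0), (3, 1, 0)]


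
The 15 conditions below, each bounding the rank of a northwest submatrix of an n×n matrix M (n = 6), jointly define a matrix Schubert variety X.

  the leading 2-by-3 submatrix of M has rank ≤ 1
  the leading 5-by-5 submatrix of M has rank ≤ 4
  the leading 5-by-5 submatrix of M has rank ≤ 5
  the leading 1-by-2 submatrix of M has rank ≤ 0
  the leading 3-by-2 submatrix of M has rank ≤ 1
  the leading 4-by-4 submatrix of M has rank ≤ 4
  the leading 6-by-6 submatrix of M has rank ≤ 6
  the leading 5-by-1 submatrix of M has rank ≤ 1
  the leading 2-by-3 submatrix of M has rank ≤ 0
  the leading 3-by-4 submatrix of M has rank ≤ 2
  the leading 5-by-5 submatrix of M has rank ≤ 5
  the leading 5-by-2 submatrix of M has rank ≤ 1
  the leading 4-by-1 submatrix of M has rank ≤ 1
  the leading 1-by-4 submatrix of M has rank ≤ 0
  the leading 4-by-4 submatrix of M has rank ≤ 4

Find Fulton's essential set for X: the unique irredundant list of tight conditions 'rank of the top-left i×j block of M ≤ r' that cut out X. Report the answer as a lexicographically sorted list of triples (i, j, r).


Computing R[i][j] = min implied NW-rank bound (n=6, 15 conditions):

  row 1: 0, 0, 0, 0, 1, 1
  row 2: 0, 0, 0, 1, 2, 2
  row 3: 1, 1, 1, 2, 3, 3
  row 4: 1, 1, 2, 3, 4, 4
  row 5: 1, 1, 2, 3, 4, 5
  row 6: 1, 2, 3, 4, 5, 6

reading off 1-entries of Δ²R: w = (5, 4, 1, 3, 6, 2).

ℓ(w)=9; the 3 essential cells (i,j,r):

[(1, 4, 0), (2, 3, 0), (5, 2, 1)]


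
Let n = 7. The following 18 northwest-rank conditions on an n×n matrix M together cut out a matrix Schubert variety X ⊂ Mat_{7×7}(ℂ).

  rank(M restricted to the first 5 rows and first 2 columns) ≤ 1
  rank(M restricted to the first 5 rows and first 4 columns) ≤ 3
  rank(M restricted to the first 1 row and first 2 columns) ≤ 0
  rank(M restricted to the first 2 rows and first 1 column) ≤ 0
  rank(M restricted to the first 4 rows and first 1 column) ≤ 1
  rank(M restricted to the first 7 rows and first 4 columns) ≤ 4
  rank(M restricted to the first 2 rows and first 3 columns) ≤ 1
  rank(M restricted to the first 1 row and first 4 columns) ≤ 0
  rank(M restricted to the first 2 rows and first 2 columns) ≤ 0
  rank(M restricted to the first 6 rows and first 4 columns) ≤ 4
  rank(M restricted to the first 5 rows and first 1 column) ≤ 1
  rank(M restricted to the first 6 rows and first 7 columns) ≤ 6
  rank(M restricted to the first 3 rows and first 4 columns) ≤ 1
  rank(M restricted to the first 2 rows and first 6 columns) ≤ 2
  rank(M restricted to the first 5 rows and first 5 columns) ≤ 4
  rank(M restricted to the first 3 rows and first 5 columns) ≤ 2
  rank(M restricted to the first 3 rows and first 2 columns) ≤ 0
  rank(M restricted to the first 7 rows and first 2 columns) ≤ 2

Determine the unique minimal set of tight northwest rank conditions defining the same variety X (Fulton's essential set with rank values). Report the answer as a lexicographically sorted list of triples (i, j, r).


Rank table r_w(7×7) implied by the 18 constraints:

  row 1: 0  0  0  0  1  1  1
  row 2: 0  0  1  1  2  2  2
  row 3: 0  0  1  1  2  3  3
  row 4: 1  1  2  2  3  4  4
  row 5: 1  1  2  3  4  5  5
  row 6: 1  2  3  4  5  6  6
  row 7: 1  2  3  4  5  6  7

giving w = (5, 3, 6, 1, 4, 2, 7) via Δ²R.

Rothe diagram D(w) (10 cells), 4 SE-corners (essential conditions):

[(1, 4, 0), (3, 2, 0), (3, 4, 1), (5, 2, 1)]


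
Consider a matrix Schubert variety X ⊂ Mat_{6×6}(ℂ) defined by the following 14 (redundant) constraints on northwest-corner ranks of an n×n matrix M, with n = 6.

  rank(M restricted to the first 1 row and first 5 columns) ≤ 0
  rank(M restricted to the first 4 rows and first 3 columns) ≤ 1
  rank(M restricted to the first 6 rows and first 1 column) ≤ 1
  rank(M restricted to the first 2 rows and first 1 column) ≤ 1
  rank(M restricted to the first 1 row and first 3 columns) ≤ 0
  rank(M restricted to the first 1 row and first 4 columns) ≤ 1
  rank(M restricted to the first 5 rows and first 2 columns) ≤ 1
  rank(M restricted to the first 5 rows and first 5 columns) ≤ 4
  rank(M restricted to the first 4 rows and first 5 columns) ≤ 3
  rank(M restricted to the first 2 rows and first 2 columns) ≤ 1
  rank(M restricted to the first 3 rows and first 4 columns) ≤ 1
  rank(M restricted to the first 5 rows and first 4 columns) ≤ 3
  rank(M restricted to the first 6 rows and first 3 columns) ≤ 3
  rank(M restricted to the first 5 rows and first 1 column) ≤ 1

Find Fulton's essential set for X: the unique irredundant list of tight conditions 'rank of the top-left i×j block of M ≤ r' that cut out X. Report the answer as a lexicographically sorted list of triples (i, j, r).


Rank table r_w(6×6) implied by the 14 constraints:

  R[1]: 0 | 0 | 0 | 0 | 0 | 1
  R[2]: 1 | 1 | 1 | 1 | 1 | 2
  R[3]: 1 | 1 | 1 | 1 | 2 | 3
  R[4]: 1 | 1 | 1 | 2 | 3 | 4
  R[5]: 1 | 1 | 2 | 3 | 4 | 5
  R[6]: 1 | 2 | 3 | 4 | 5 | 6

hence w(1..6) = (6, 1, 5, 4, 3, 2).

|D(w)|=11, |Ess(w)|=4:

[(1, 5, 0), (3, 4, 1), (4, 3, 1), (5, 2, 1)]


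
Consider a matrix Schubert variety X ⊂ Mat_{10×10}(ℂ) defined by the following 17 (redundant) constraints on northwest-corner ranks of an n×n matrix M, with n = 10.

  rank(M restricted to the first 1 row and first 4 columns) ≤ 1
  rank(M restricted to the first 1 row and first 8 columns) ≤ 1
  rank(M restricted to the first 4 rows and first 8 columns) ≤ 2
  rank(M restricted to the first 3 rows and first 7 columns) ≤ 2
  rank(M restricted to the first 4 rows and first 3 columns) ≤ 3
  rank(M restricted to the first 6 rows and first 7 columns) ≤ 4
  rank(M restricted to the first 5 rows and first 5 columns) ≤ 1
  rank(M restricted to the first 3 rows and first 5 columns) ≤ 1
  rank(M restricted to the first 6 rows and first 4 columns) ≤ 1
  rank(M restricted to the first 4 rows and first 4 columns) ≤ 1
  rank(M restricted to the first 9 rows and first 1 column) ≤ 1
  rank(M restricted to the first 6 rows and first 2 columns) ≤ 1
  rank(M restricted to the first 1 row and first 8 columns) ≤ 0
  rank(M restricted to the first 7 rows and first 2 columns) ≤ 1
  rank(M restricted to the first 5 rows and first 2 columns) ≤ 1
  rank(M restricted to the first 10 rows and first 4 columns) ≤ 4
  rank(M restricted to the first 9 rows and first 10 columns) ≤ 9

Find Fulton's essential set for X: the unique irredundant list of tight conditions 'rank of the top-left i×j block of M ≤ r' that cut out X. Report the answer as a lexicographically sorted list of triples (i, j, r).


Rank table r_w(10×10) implied by the 17 constraints:

  R[1]: 0  0  0  0  0  0  0  0  1  1
  R[2]: 1  1  1  1  1  1  1  1  2  2
  R[3]: 1  1  1  1  1  2  2  2  3  3
  R[4]: 1  1  1  1  1  2  2  2  3  4
  R[5]: 1  1  1  1  1  2  3  3  4  5
  R[6]: 1  1  1  1  2  3  4  4  5  6
  R[7]: 1  1  2  2  3  4  5  5  6  7
  R[8]: 1  2  3  3  4  5  6  6  7  8
  R[9]: 1  2  3  4  5  6  7  7  8  9
  R[10]: 1  2  3  4  5  6  7  8  9  10

giving w = (9, 1, 6, 10, 7, 5, 3, 2, 4, 8) via Δ²R.

D(w) has 26 cells with 5 SE-corners; essential set:

[(1, 8, 0), (4, 8, 2), (5, 5, 1), (6, 4, 1), (7, 2, 1)]


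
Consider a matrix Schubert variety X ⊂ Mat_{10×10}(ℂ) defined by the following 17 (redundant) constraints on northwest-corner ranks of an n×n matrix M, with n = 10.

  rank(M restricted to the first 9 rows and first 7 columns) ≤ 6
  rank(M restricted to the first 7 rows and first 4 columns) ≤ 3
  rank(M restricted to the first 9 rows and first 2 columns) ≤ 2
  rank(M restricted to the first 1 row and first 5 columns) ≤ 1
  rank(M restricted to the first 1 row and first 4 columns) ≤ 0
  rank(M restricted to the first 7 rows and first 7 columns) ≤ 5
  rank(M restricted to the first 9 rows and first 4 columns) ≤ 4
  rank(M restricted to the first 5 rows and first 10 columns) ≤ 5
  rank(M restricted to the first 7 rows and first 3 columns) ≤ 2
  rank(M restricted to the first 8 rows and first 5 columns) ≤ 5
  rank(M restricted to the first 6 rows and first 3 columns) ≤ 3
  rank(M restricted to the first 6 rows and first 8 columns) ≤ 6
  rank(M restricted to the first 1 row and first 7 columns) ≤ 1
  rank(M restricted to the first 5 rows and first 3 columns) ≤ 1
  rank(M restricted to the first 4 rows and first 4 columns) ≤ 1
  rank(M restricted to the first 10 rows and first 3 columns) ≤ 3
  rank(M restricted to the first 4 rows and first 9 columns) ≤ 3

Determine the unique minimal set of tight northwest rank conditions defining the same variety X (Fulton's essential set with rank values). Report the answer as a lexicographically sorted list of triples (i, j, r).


Reconstructing r_w from the 17 given conditions:

  row 1: 0, 0, 0, 0, 1, 1, 1, 1, 1, 1
  row 2: 1, 1, 1, 1, 2, 2, 2, 2, 2, 2
  row 3: 1, 1, 1, 1, 2, 3, 3, 3, 3, 3
  row 4: 1, 1, 1, 1, 2, 3, 3, 3, 3, 4
  row 5: 1, 1, 1, 2, 3, 4, 4, 4, 4, 5
  row 6: 1, 2, 2, 3, 4, 5, 5, 5, 5, 6
  row 7: 1, 2, 2, 3, 4, 5, 5, 6, 6, 7
  row 8: 1, 2, 3, 4, 5, 6, 6, 7, 7, 8
  row 9: 1, 2, 3, 4, 5, 6, 6, 7, 8, 9
  row 10: 1, 2, 3, 4, 5, 6, 7, 8, 9, 10

hence w(1..10) = (5, 1, 6, 10, 4, 2, 8, 3, 9, 7).

D(w) has 18 cells with 7 SE-corners; essential set:

[(1, 4, 0), (4, 4, 1), (4, 9, 3), (5, 3, 1), (7, 3, 2), (7, 7, 5), (9, 7, 6)]


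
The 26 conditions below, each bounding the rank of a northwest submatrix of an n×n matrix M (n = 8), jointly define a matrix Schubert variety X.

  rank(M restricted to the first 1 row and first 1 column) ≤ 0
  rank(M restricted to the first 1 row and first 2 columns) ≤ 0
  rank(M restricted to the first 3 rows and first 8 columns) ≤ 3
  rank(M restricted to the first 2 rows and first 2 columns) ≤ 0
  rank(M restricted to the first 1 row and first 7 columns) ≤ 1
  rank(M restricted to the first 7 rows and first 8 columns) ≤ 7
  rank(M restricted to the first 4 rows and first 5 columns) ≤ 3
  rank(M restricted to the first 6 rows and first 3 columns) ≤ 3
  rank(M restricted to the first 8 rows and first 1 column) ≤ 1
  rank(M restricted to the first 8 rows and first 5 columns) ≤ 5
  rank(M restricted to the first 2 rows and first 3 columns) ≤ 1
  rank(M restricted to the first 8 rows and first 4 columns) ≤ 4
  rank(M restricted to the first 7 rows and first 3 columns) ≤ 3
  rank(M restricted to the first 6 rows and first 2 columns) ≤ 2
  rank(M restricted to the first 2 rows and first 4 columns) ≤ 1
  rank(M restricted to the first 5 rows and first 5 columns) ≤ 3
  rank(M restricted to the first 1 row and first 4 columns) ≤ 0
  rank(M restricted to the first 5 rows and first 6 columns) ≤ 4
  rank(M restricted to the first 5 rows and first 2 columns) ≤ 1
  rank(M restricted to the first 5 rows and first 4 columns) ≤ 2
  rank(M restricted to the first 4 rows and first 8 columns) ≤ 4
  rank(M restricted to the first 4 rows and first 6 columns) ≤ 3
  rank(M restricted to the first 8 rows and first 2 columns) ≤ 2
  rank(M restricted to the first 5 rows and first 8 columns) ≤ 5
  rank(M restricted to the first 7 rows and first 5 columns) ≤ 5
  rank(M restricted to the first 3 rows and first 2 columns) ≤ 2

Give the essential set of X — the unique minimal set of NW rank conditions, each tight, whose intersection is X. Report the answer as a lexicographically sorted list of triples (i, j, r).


Rank table r_w(8×8) implied by the 26 constraints:

  i=1: 0, 0, 0, 0, 1, 1, 1, 1
  i=2: 0, 0, 1, 1, 2, 2, 2, 2
  i=3: 1, 1, 2, 2, 3, 3, 3, 3
  i=4: 1, 1, 2, 2, 3, 3, 4, 4
  i=5: 1, 1, 2, 2, 3, 4, 5, 5
  i=6: 1, 2, 3, 3, 4, 5, 6, 6
  i=7: 1, 2, 3, 4, 5, 6, 7, 7
  i=8: 1, 2, 3, 4, 5, 6, 7, 8

giving w = (5, 3, 1, 7, 6, 2, 4, 8) via Δ²R.

5 SE-corners of the 11-cell Rothe diagram give Ess(w):

[(1, 4, 0), (2, 2, 0), (4, 6, 3), (5, 2, 1), (5, 4, 2)]


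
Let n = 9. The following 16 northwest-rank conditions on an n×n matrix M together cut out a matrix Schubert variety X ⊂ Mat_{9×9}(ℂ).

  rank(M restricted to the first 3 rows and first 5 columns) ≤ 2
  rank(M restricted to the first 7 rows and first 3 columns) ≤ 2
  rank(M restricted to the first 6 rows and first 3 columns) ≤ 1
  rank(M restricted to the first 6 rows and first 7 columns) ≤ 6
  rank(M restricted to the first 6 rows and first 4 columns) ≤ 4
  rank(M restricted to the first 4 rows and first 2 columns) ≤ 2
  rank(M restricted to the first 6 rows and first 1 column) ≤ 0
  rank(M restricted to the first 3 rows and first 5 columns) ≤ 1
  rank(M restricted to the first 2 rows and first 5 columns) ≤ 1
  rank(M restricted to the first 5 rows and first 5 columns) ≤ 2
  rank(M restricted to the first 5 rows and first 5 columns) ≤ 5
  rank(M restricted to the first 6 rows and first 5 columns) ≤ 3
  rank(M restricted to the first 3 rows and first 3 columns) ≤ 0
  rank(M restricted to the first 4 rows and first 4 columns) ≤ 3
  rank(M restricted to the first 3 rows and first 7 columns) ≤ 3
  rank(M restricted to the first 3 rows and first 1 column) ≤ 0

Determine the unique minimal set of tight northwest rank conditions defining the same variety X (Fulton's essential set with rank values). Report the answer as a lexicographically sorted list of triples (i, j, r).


Recovering R(i,j) via the rank-extension bound from the 16 conditions:

  0 0 0 1 1 1 1 1 1
  0 0 0 1 1 2 2 2 2
  0 0 0 1 1 2 3 3 3
  0 1 1 2 2 3 4 4 4
  0 1 1 2 2 3 4 5 5
  0 1 1 2 3 4 5 6 6
  1 2 2 3 4 5 6 7 7
  1 2 3 4 5 6 7 8 8
  1 2 3 4 5 6 7 8 9

reading off 1-entries of Δ²R: w = (4, 6, 7, 2, 8, 5, 1, 3, 9).

Fulton essential set (5 of the 17 Rothe cells):

[(3, 3, 0), (3, 5, 1), (5, 5, 2), (6, 1, 0), (6, 3, 1)]


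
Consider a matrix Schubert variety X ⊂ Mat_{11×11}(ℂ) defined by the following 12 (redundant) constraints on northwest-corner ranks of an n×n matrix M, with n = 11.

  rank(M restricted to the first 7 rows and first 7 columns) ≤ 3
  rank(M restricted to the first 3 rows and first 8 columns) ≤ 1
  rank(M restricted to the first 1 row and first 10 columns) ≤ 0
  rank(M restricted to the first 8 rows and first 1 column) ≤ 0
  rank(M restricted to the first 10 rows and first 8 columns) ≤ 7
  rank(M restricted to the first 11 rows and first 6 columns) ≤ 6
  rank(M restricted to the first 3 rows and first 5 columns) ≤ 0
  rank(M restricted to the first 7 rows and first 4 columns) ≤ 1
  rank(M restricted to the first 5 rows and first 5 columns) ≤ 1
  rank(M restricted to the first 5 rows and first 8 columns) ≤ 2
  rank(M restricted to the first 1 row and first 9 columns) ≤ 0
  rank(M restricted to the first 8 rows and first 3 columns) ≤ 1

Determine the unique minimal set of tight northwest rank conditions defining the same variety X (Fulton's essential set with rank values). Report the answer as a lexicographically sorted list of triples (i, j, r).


The tightest implied rank at each (i,j), from the 12 conditions:

  R[1]: 0, 0, 0, 0, 0, 0, 0, 0, 0, 0, 1
  R[2]: 0, 0, 0, 0, 0, 1, 1, 1, 1, 1, 2
  R[3]: 0, 0, 0, 0, 0, 1, 1, 1, 2, 2, 3
  R[4]: 0, 1, 1, 1, 1, 2, 2, 2, 3, 3, 4
  R[5]: 0, 1, 1, 1, 1, 2, 2, 2, 3, 4, 5
  R[6]: 0, 1, 1, 1, 2, 3, 3, 3, 4, 5, 6
  R[7]: 0, 1, 1, 1, 2, 3, 3, 4, 5, 6, 7
  R[8]: 0, 1, 1, 2, 3, 4, 4, 5, 6, 7, 8
  R[9]: 1, 2, 2, 3, 4, 5, 5, 6, 7, 8, 9
  R[10]: 1, 2, 3, 4, 5, 6, 6, 7, 8, 9, 10
  R[11]: 1, 2, 3, 4, 5, 6, 7, 8, 9, 10, 11

second differences of R give the permutation w = (11, 6, 9, 2, 10, 5, 8, 4, 1, 3, 7).

D(w) has 38 cells with 9 SE-corners; essential set:

[(1, 10, 0), (3, 5, 0), (3, 8, 1), (5, 5, 1), (5, 8, 2), (7, 4, 1), (7, 7, 3), (8, 1, 0), (8, 3, 1)]


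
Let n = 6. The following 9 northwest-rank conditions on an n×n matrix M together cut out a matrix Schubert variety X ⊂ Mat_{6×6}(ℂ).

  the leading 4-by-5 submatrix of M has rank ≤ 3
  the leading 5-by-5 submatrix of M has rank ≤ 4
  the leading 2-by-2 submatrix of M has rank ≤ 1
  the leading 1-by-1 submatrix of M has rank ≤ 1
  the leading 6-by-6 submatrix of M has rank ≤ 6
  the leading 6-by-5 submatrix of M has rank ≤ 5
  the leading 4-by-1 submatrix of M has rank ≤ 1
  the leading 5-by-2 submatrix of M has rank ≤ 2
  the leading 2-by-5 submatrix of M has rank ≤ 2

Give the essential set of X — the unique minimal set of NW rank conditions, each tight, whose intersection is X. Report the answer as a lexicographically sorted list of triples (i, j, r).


The tightest implied rank at each (i,j), from the 9 conditions:

  1  1  1  1  1  1
  1  1  2  2  2  2
  1  2  3  3  3  3
  1  2  3  3  3  4
  1  2  3  4  4  5
  1  2  3  4  5  6

hence w(1..6) = (1, 3, 2, 6, 4, 5).

D(w) has 3 cells with 2 SE-corners; essential set:

[(2, 2, 1), (4, 5, 3)]


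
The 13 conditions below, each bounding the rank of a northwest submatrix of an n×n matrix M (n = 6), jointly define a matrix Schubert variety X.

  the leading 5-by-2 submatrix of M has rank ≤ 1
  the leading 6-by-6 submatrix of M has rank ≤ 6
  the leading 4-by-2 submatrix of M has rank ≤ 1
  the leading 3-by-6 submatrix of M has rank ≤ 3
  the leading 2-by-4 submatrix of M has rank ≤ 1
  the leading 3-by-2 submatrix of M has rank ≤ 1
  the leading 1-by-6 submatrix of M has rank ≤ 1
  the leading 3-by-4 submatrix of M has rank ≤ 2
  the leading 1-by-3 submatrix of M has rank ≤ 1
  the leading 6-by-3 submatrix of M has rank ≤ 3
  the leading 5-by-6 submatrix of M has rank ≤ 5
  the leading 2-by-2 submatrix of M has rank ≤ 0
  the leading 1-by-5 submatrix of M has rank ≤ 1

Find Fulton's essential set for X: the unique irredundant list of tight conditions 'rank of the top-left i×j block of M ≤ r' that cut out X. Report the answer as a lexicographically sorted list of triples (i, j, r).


Reconstructing r_w from the 13 given conditions:

  i=1: 0  0  1  1  1  1
  i=2: 0  0  1  1  2  2
  i=3: 1  1  2  2  3  3
  i=4: 1  1  2  3  4  4
  i=5: 1  1  2  3  4  5
  i=6: 1  2  3  4  5  6

giving w = (3, 5, 1, 4, 6, 2) via Δ²R.

|D(w)|=7, |Ess(w)|=3:

[(2, 2, 0), (2, 4, 1), (5, 2, 1)]


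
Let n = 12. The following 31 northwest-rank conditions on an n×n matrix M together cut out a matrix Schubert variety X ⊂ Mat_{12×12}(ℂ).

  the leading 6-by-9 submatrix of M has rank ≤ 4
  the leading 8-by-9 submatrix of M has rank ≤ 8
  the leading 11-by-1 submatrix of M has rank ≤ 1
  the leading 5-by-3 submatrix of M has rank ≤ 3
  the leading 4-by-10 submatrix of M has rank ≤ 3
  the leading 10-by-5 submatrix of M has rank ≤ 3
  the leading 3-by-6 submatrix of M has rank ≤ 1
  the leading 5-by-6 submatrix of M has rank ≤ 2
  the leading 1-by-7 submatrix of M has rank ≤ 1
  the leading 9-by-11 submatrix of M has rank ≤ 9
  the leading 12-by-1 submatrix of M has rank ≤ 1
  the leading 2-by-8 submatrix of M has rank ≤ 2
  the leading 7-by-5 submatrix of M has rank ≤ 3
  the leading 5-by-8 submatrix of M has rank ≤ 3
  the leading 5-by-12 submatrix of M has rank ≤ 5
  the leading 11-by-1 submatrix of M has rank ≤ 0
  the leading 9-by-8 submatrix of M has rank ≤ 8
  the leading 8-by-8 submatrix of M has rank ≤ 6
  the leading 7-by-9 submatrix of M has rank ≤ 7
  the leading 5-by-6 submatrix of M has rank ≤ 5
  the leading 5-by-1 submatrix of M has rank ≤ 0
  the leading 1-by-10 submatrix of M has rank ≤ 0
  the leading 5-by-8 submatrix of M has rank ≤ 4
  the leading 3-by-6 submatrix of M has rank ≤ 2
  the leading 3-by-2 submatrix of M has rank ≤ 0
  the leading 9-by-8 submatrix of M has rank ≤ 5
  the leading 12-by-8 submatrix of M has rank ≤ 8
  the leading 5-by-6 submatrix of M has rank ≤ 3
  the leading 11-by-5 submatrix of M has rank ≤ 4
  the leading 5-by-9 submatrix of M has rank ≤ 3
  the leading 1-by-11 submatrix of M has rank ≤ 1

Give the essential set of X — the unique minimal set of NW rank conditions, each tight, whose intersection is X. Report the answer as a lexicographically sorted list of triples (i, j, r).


Computing R[i][j] = min implied NW-rank bound (n=12, 31 conditions):

  row 1: 0  0  0  0  0  0  0  0  0  0  1  1
  row 2: 0  0  1  1  1  1  1  1  1  1  2  2
  row 3: 0  0  1  1  1  1  2  2  2  2  3  3
  row 4: 0  1  2  2  2  2  3  3  3  3  4  4
  row 5: 0  1  2  2  2  2  3  3  3  4  5  5
  row 6: 0  1  2  3  3  3  4  4  4  5  6  6
  row 7: 0  1  2  3  3  4  5  5  5  6  7  7
  row 8: 0  1  2  3  3  4  5  5  6  7  8  8
  row 9: 0  1  2  3  3  4  5  5  6  7  8  9
  row 10: 0  1  2  3  3  4  5  6  7  8  9  10
  row 11: 0  1  2  3  4  5  6  7  8  9  10  11
  row 12: 1  2  3  4  5  6  7  8  9  10  11  12

so w = (11, 3, 7, 2, 10, 4, 6, 9, 12, 8, 5, 1).

Fulton essential set (8 of the 36 Rothe cells):

[(1, 10, 0), (3, 2, 0), (3, 6, 1), (5, 6, 2), (5, 9, 3), (9, 8, 5), (10, 5, 3), (11, 1, 0)]
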